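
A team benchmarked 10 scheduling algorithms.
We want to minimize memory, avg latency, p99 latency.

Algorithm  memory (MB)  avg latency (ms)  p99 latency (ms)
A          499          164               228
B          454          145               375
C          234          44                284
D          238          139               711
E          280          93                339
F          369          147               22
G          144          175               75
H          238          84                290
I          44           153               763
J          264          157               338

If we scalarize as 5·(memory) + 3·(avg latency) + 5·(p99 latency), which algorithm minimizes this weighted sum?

G

A: 5·499 + 3·164 + 5·228 = 4127
B: 5·454 + 3·145 + 5·375 = 4580
C: 5·234 + 3·44 + 5·284 = 2722
D: 5·238 + 3·139 + 5·711 = 5162
E: 5·280 + 3·93 + 5·339 = 3374
F: 5·369 + 3·147 + 5·22 = 2396
G: 5·144 + 3·175 + 5·75 = 1620
H: 5·238 + 3·84 + 5·290 = 2892
I: 5·44 + 3·153 + 5·763 = 4494
J: 5·264 + 3·157 + 5·338 = 3481
Lowest: G at 1620.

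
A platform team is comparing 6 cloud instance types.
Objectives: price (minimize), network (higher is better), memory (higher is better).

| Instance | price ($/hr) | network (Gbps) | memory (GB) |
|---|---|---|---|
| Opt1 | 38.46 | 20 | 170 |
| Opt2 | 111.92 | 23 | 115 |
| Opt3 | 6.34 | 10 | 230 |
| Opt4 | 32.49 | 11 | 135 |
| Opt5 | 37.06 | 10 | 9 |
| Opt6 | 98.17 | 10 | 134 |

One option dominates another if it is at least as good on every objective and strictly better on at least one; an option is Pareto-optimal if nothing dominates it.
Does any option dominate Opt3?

No

Opt1: worse on price (38.46 vs 6.34).
Opt2: worse on price (111.92 vs 6.34).
Opt4: worse on price (32.49 vs 6.34).
Opt5: worse on price (37.06 vs 6.34).
Opt6: worse on price (98.17 vs 6.34).
No option is at least as good as Opt3 on every objective and strictly better on one.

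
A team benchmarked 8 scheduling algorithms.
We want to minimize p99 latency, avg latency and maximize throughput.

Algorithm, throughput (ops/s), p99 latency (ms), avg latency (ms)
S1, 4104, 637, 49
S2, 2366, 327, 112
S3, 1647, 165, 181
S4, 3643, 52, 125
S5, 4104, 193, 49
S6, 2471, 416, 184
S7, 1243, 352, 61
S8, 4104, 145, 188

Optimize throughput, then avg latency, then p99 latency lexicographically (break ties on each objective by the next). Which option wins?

First maximize throughput: best is 4104, kept {S1, S5, S8}.
Then minimize avg latency: best is 49, kept {S1, S5}.
Then minimize p99 latency: best is 193, kept {S5}.

S5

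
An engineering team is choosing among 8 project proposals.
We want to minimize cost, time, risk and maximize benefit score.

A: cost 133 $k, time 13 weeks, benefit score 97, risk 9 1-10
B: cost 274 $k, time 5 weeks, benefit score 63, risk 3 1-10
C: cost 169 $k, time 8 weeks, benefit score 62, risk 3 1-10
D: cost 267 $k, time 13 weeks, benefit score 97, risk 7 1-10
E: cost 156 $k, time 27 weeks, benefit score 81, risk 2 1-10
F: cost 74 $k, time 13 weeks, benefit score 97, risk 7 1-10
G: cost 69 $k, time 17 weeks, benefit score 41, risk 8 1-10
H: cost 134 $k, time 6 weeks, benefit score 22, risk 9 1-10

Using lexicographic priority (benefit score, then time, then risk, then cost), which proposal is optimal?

F

First maximize benefit score: best is 97, kept {A, D, F}.
Then minimize time: best is 13, kept {A, D, F}.
Then minimize risk: best is 7, kept {D, F}.
Then minimize cost: best is 74, kept {F}.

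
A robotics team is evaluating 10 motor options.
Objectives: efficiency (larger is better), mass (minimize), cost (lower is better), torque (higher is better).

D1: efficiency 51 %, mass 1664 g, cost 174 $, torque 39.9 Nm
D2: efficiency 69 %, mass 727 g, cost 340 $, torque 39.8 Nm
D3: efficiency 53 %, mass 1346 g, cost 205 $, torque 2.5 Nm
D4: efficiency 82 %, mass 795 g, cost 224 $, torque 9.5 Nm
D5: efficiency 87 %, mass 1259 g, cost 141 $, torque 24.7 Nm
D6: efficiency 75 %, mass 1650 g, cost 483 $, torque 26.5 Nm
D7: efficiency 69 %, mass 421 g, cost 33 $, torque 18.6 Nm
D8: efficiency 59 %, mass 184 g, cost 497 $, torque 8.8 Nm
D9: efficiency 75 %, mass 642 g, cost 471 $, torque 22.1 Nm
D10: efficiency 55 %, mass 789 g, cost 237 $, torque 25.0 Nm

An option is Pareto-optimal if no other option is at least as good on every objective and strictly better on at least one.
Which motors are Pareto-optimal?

D1: not dominated (best torque).
D2: not dominated.
D3: dominated by D5 (efficiency 87≥53, mass 1259≤1346, cost 141≤205, torque 24.7≥2.5).
D4: not dominated.
D5: not dominated (best efficiency).
D6: not dominated.
D7: not dominated (best cost).
D8: not dominated (best mass).
D9: not dominated.
D10: not dominated.

D1, D2, D4, D5, D6, D7, D8, D9, D10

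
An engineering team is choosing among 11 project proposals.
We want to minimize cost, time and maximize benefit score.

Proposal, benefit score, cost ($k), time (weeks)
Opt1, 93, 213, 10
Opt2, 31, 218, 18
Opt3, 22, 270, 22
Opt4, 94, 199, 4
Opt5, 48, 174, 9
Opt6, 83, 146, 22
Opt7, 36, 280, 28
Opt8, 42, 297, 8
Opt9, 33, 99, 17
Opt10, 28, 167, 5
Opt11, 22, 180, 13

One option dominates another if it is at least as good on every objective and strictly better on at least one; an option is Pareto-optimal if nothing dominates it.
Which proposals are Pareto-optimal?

Opt1: dominated by Opt4 (benefit score 94≥93, cost 199≤213, time 4≤10).
Opt2: dominated by Opt1 (benefit score 93≥31, cost 213≤218, time 10≤18).
Opt3: dominated by Opt1 (benefit score 93≥22, cost 213≤270, time 10≤22).
Opt4: not dominated (best benefit score).
Opt5: not dominated.
Opt6: not dominated.
Opt7: dominated by Opt1 (benefit score 93≥36, cost 213≤280, time 10≤28).
Opt8: dominated by Opt4 (benefit score 94≥42, cost 199≤297, time 4≤8).
Opt9: not dominated (best cost).
Opt10: not dominated.
Opt11: dominated by Opt5 (benefit score 48≥22, cost 174≤180, time 9≤13).

Opt4, Opt5, Opt6, Opt9, Opt10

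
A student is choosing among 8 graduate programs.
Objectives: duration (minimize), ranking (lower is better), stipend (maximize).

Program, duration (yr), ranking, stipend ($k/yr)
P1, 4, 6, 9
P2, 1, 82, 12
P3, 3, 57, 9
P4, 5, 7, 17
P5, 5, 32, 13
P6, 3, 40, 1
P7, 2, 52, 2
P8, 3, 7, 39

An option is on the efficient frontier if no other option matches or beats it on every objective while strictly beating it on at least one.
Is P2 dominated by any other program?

P1: worse on duration (4 vs 1).
P3: worse on duration (3 vs 1).
P4: worse on duration (5 vs 1).
P5: worse on duration (5 vs 1).
P6: worse on duration (3 vs 1).
P7: worse on duration (2 vs 1).
P8: worse on duration (3 vs 1).
No option is at least as good as P2 on every objective and strictly better on one.

No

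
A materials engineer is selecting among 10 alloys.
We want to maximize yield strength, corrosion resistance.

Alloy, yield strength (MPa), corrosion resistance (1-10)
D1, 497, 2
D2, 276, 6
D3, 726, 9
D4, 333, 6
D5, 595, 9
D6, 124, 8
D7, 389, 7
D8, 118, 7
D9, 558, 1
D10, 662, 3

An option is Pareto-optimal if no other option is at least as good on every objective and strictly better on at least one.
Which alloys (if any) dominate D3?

D1: worse on yield strength (497 vs 726).
D2: worse on yield strength (276 vs 726).
D4: worse on yield strength (333 vs 726).
D5: worse on yield strength (595 vs 726).
D6: worse on yield strength (124 vs 726).
D7: worse on yield strength (389 vs 726).
D8: worse on yield strength (118 vs 726).
D9: worse on yield strength (558 vs 726).
D10: worse on yield strength (662 vs 726).
No option dominates D3.

none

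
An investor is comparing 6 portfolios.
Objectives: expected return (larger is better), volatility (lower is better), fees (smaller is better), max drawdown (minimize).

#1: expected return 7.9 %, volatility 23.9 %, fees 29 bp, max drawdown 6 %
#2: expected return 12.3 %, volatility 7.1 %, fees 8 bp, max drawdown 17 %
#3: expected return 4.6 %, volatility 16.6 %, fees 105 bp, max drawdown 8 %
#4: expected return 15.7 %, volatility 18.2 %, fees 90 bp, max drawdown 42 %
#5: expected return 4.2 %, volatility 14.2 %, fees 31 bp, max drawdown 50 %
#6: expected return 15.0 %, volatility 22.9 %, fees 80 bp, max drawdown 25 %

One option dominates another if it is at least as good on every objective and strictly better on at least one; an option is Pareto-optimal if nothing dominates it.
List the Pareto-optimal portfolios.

#1, #2, #3, #4, #6

#1: not dominated (best max drawdown).
#2: not dominated (best volatility).
#3: not dominated.
#4: not dominated (best expected return).
#5: dominated by #2 (expected return 12.3≥4.2, volatility 7.1≤14.2, fees 8≤31, max drawdown 17≤50).
#6: not dominated.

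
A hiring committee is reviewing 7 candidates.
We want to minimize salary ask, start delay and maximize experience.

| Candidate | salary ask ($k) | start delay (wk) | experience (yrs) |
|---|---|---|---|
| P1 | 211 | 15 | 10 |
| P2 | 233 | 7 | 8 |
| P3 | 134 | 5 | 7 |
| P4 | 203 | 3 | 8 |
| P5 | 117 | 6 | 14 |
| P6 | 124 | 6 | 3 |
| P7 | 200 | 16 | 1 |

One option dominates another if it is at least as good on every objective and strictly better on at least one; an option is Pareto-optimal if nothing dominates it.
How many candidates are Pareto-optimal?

P1: dominated by P5 (salary ask 117≤211, start delay 6≤15, experience 14≥10).
P2: dominated by P4 (salary ask 203≤233, start delay 3≤7, experience 8≥8).
P3: not dominated.
P4: not dominated (best start delay).
P5: not dominated (best salary ask).
P6: dominated by P5 (salary ask 117≤124, start delay 6≤6, experience 14≥3).
P7: dominated by P3 (salary ask 134≤200, start delay 5≤16, experience 7≥1).
Pareto-optimal: P3, P4, P5 → 3.

3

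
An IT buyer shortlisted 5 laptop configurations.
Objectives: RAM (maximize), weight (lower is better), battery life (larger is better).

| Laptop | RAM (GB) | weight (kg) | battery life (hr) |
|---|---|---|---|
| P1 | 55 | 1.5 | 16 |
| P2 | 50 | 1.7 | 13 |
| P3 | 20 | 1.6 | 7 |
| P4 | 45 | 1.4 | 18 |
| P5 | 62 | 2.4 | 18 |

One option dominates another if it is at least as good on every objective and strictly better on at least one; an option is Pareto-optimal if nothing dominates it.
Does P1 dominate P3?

P1 vs P3: RAM 55≥20, weight 1.5≤1.6, battery life 16≥7 — P1 is at least as good on every objective with at least one strict improvement.

Yes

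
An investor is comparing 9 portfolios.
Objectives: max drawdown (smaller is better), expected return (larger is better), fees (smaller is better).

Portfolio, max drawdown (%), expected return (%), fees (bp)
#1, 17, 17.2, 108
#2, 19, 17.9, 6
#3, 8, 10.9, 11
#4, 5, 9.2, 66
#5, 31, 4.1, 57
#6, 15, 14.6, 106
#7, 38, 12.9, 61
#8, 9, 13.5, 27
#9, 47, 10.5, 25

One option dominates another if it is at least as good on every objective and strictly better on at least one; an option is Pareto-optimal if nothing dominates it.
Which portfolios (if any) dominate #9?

#2, #3

#2: max drawdown 19≤47, expected return 17.9≥10.5, fees 6≤25 — dominates #9.
#3: max drawdown 8≤47, expected return 10.9≥10.5, fees 11≤25 — dominates #9.
Others (#1, #4, #5, #6, #7, #8) are each worse than #9 on at least one objective.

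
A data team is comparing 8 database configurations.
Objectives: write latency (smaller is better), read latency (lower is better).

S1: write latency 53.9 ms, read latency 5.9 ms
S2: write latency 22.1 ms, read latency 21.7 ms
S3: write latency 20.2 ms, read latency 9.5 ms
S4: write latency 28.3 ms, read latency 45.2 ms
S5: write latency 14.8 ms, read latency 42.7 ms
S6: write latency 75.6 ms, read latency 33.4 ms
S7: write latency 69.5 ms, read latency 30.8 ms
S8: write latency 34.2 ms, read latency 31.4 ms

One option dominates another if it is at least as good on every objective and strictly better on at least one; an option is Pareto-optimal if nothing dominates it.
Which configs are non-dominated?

S1, S3, S5

S1: not dominated (best read latency).
S2: dominated by S3 (write latency 20.2≤22.1, read latency 9.5≤21.7).
S3: not dominated.
S4: dominated by S2 (write latency 22.1≤28.3, read latency 21.7≤45.2).
S5: not dominated (best write latency).
S6: dominated by S1 (write latency 53.9≤75.6, read latency 5.9≤33.4).
S7: dominated by S1 (write latency 53.9≤69.5, read latency 5.9≤30.8).
S8: dominated by S2 (write latency 22.1≤34.2, read latency 21.7≤31.4).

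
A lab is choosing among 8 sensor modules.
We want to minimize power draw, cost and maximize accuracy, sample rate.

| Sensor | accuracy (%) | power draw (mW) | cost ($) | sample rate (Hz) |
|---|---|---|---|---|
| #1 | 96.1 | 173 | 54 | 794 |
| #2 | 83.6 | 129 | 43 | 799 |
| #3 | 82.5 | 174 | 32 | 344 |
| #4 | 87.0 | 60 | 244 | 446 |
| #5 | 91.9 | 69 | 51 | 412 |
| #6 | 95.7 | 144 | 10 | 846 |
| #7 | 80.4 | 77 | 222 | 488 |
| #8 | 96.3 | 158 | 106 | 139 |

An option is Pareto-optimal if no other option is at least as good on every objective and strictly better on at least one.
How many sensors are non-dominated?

#1: not dominated.
#2: not dominated.
#3: dominated by #6 (accuracy 95.7≥82.5, power draw 144≤174, cost 10≤32, sample rate 846≥344).
#4: not dominated (best power draw).
#5: not dominated.
#6: not dominated (best cost).
#7: not dominated.
#8: not dominated (best accuracy).
Pareto-optimal: #1, #2, #4, #5, #6, #7, #8 → 7.

7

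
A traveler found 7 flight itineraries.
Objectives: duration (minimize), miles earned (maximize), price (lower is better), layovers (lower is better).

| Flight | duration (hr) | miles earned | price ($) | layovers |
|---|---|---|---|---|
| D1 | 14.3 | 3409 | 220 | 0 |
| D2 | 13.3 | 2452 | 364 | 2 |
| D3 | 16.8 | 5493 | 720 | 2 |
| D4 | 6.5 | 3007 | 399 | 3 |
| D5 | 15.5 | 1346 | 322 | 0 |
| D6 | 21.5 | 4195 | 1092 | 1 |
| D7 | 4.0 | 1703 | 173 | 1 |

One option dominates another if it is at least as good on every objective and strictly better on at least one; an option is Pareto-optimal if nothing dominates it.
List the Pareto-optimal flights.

D1: not dominated.
D2: not dominated.
D3: not dominated (best miles earned).
D4: not dominated.
D5: dominated by D1 (duration 14.3≤15.5, miles earned 3409≥1346, price 220≤322, layovers 0≤0).
D6: not dominated.
D7: not dominated (best duration).

D1, D2, D3, D4, D6, D7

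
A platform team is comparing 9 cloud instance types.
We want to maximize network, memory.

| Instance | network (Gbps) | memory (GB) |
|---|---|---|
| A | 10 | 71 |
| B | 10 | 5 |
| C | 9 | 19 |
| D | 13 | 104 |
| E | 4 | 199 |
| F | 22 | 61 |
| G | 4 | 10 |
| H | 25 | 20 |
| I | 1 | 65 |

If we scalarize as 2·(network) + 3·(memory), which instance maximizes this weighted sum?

E

A: 2·10 + 3·71 = 233
B: 2·10 + 3·5 = 35
C: 2·9 + 3·19 = 75
D: 2·13 + 3·104 = 338
E: 2·4 + 3·199 = 605
F: 2·22 + 3·61 = 227
G: 2·4 + 3·10 = 38
H: 2·25 + 3·20 = 110
I: 2·1 + 3·65 = 197
Highest: E at 605.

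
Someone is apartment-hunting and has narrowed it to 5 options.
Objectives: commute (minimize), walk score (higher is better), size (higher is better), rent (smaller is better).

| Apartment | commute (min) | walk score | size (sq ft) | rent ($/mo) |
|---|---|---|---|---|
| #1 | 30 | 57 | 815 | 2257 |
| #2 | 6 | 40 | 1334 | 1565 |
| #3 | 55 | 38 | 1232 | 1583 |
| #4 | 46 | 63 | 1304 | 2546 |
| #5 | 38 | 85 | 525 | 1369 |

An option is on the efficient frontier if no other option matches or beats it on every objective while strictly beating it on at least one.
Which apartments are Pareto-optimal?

#1: not dominated.
#2: not dominated (best commute).
#3: dominated by #2 (commute 6≤55, walk score 40≥38, size 1334≥1232, rent 1565≤1583).
#4: not dominated.
#5: not dominated (best walk score).

#1, #2, #4, #5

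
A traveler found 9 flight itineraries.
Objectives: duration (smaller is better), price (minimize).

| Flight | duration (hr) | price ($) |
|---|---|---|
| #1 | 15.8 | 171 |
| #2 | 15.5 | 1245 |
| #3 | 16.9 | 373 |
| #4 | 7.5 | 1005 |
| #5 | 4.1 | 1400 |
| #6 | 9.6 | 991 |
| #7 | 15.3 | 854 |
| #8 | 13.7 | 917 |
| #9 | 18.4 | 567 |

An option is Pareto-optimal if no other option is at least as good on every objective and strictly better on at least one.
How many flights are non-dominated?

#1: not dominated (best price).
#2: dominated by #4 (duration 7.5≤15.5, price 1005≤1245).
#3: dominated by #1 (duration 15.8≤16.9, price 171≤373).
#4: not dominated.
#5: not dominated (best duration).
#6: not dominated.
#7: not dominated.
#8: not dominated.
#9: dominated by #1 (duration 15.8≤18.4, price 171≤567).
Pareto-optimal: #1, #4, #5, #6, #7, #8 → 6.

6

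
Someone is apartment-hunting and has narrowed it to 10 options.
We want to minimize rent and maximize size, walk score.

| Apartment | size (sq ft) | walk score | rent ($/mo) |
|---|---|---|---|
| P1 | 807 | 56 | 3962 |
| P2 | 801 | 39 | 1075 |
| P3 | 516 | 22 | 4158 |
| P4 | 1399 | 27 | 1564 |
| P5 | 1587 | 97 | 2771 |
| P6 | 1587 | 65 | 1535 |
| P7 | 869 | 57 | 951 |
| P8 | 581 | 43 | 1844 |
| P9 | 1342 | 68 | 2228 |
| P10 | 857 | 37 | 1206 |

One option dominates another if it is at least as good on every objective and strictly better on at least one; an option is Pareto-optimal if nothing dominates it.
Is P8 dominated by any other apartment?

Yes

P6 vs P8: size 1587≥581, walk score 65≥43, rent 1535≤1844 — P6 is at least as good on every objective and strictly better on at least one, so P6 dominates P8.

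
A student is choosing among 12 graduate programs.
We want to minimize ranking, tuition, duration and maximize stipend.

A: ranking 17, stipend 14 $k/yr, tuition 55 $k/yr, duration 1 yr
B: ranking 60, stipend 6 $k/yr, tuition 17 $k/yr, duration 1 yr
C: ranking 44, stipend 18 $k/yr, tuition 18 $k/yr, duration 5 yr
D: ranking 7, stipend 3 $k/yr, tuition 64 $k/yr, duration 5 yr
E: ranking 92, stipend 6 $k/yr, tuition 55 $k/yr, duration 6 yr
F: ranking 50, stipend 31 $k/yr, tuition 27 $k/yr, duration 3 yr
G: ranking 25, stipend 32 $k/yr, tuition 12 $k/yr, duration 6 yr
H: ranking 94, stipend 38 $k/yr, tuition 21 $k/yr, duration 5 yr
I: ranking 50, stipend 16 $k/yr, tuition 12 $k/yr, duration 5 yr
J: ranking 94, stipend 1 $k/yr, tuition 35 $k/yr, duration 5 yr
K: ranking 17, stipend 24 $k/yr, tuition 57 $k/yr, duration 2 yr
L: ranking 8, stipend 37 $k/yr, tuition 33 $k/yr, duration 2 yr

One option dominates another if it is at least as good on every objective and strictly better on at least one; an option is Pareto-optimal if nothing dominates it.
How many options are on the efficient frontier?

A: not dominated.
B: not dominated.
C: not dominated.
D: not dominated (best ranking).
E: dominated by A (ranking 17≤92, stipend 14≥6, tuition 55≤55, duration 1≤6).
F: not dominated.
G: not dominated.
H: not dominated (best stipend).
I: not dominated.
J: dominated by B (ranking 60≤94, stipend 6≥1, tuition 17≤35, duration 1≤5).
K: dominated by L (ranking 8≤17, stipend 37≥24, tuition 33≤57, duration 2≤2).
L: not dominated.
Pareto-optimal: A, B, C, D, F, G, H, I, L → 9.

9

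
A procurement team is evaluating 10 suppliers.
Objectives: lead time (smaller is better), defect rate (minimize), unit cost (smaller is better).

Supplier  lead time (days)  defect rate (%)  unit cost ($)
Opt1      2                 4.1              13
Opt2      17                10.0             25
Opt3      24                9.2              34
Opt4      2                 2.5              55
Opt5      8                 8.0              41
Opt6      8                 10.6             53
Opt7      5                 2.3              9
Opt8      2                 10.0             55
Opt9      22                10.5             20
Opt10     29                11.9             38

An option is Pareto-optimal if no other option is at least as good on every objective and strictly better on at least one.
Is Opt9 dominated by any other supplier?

Yes

Opt1 vs Opt9: lead time 2≤22, defect rate 4.1≤10.5, unit cost 13≤20 — Opt1 is at least as good on every objective and strictly better on at least one, so Opt1 dominates Opt9.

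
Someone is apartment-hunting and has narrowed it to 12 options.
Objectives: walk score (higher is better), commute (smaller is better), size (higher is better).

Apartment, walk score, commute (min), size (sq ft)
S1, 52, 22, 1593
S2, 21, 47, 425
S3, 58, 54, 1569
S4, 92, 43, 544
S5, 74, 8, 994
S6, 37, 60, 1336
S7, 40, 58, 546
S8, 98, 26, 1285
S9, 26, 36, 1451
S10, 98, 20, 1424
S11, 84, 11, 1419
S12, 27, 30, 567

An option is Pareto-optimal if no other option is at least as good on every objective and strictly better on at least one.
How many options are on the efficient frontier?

S1: not dominated (best size).
S2: dominated by S1 (walk score 52≥21, commute 22≤47, size 1593≥425).
S3: not dominated.
S4: dominated by S8 (walk score 98≥92, commute 26≤43, size 1285≥544).
S5: not dominated (best commute).
S6: dominated by S1 (walk score 52≥37, commute 22≤60, size 1593≥1336).
S7: dominated by S1 (walk score 52≥40, commute 22≤58, size 1593≥546).
S8: dominated by S10 (walk score 98≥98, commute 20≤26, size 1424≥1285).
S9: dominated by S1 (walk score 52≥26, commute 22≤36, size 1593≥1451).
S10: not dominated.
S11: not dominated.
S12: dominated by S1 (walk score 52≥27, commute 22≤30, size 1593≥567).
Pareto-optimal: S1, S3, S5, S10, S11 → 5.

5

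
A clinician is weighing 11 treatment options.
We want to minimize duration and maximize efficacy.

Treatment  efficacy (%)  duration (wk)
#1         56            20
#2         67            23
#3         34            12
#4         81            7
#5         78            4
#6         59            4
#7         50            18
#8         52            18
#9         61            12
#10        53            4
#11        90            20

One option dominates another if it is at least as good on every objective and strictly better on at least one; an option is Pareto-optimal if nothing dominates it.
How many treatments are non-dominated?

3

#1: dominated by #4 (efficacy 81≥56, duration 7≤20).
#2: dominated by #4 (efficacy 81≥67, duration 7≤23).
#3: dominated by #4 (efficacy 81≥34, duration 7≤12).
#4: not dominated.
#5: not dominated.
#6: dominated by #5 (efficacy 78≥59, duration 4≤4).
#7: dominated by #4 (efficacy 81≥50, duration 7≤18).
#8: dominated by #4 (efficacy 81≥52, duration 7≤18).
#9: dominated by #4 (efficacy 81≥61, duration 7≤12).
#10: dominated by #5 (efficacy 78≥53, duration 4≤4).
#11: not dominated (best efficacy).
Pareto-optimal: #4, #5, #11 → 3.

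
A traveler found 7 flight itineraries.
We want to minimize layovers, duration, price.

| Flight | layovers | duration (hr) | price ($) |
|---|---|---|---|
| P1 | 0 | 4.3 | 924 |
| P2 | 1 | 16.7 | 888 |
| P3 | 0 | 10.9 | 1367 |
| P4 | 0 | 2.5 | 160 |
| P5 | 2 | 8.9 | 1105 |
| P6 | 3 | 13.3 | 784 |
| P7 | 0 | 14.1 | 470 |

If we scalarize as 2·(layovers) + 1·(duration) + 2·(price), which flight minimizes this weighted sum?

P1: 2·0 + 1·4.3 + 2·924 = 1852.3
P2: 2·1 + 1·16.7 + 2·888 = 1794.7
P3: 2·0 + 1·10.9 + 2·1367 = 2744.9
P4: 2·0 + 1·2.5 + 2·160 = 322.5
P5: 2·2 + 1·8.9 + 2·1105 = 2222.9
P6: 2·3 + 1·13.3 + 2·784 = 1587.3
P7: 2·0 + 1·14.1 + 2·470 = 954.1
Lowest: P4 at 322.5.

P4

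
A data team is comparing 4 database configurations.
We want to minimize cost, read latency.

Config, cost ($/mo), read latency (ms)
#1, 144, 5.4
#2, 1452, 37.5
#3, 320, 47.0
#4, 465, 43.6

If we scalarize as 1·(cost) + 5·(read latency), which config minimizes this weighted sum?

#1: 1·144 + 5·5.4 = 171.0
#2: 1·1452 + 5·37.5 = 1639.5
#3: 1·320 + 5·47.0 = 555.0
#4: 1·465 + 5·43.6 = 683.0
Lowest: #1 at 171.0.

#1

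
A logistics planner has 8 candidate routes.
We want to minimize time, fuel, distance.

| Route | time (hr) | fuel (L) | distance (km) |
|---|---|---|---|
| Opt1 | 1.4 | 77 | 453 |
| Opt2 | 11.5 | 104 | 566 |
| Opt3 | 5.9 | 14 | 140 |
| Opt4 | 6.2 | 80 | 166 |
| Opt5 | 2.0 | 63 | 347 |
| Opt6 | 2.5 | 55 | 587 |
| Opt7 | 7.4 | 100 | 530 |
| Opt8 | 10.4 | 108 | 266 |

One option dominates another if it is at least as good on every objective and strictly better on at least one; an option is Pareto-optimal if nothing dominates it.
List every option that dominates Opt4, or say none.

Opt3: time 5.9≤6.2, fuel 14≤80, distance 140≤166 — dominates Opt4.
Others (Opt1, Opt2, Opt5, Opt6, Opt7, Opt8) are each worse than Opt4 on at least one objective.

Opt3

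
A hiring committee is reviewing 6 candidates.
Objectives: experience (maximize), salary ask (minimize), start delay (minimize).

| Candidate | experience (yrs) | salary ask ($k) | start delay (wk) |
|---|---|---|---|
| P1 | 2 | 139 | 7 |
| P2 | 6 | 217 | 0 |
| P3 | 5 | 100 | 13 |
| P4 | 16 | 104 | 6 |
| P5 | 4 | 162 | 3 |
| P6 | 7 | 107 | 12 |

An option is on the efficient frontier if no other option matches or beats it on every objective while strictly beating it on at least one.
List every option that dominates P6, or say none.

P4

P4: experience 16≥7, salary ask 104≤107, start delay 6≤12 — dominates P6.
Others (P1, P2, P3, P5) are each worse than P6 on at least one objective.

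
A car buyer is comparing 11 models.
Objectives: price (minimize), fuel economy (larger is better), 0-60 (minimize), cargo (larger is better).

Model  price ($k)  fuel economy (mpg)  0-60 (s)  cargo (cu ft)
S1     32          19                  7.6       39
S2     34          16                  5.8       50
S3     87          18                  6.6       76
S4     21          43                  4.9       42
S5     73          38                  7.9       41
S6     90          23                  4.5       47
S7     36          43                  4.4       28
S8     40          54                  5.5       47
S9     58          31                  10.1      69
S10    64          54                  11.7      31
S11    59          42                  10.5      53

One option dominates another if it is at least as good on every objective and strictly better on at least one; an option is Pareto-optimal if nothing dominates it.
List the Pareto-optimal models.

S2, S3, S4, S6, S7, S8, S9, S11

S1: dominated by S4 (price 21≤32, fuel economy 43≥19, 0-60 4.9≤7.6, cargo 42≥39).
S2: not dominated.
S3: not dominated (best cargo).
S4: not dominated (best price).
S5: dominated by S4 (price 21≤73, fuel economy 43≥38, 0-60 4.9≤7.9, cargo 42≥41).
S6: not dominated.
S7: not dominated (best 0-60).
S8: not dominated.
S9: not dominated.
S10: dominated by S8 (price 40≤64, fuel economy 54≥54, 0-60 5.5≤11.7, cargo 47≥31).
S11: not dominated.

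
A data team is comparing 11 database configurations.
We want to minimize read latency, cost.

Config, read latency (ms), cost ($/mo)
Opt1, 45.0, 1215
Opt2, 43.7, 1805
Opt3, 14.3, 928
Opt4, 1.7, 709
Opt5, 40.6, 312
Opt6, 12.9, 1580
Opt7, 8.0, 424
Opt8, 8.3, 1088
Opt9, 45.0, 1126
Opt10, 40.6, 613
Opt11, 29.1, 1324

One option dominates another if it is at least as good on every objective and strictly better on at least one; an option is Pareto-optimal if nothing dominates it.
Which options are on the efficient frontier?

Opt4, Opt5, Opt7

Opt1: dominated by Opt3 (read latency 14.3≤45.0, cost 928≤1215).
Opt2: dominated by Opt3 (read latency 14.3≤43.7, cost 928≤1805).
Opt3: dominated by Opt4 (read latency 1.7≤14.3, cost 709≤928).
Opt4: not dominated (best read latency).
Opt5: not dominated (best cost).
Opt6: dominated by Opt4 (read latency 1.7≤12.9, cost 709≤1580).
Opt7: not dominated.
Opt8: dominated by Opt4 (read latency 1.7≤8.3, cost 709≤1088).
Opt9: dominated by Opt3 (read latency 14.3≤45.0, cost 928≤1126).
Opt10: dominated by Opt5 (read latency 40.6≤40.6, cost 312≤613).
Opt11: dominated by Opt3 (read latency 14.3≤29.1, cost 928≤1324).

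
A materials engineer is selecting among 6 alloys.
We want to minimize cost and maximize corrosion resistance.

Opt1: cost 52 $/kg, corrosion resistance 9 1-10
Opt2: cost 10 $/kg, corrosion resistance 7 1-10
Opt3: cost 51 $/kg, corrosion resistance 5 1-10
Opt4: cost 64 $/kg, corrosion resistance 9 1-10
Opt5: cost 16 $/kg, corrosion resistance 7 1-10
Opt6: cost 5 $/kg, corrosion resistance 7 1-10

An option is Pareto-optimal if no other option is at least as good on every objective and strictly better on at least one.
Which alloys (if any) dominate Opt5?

Opt2: cost 10≤16, corrosion resistance 7≥7 — dominates Opt5.
Opt6: cost 5≤16, corrosion resistance 7≥7 — dominates Opt5.
Others (Opt1, Opt3, Opt4) are each worse than Opt5 on at least one objective.

Opt2, Opt6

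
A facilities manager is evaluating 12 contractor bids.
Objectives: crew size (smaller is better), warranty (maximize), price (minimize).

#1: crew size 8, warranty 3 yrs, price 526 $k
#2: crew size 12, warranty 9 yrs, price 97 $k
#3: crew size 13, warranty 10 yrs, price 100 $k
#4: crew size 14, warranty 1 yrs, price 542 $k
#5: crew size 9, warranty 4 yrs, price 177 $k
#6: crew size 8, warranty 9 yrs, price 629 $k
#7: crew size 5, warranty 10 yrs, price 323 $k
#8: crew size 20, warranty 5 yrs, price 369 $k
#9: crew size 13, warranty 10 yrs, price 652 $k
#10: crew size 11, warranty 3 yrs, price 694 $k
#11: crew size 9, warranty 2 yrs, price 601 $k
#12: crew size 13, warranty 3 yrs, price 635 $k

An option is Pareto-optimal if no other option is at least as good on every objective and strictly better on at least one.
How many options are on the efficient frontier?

#1: dominated by #7 (crew size 5≤8, warranty 10≥3, price 323≤526).
#2: not dominated (best price).
#3: not dominated.
#4: dominated by #1 (crew size 8≤14, warranty 3≥1, price 526≤542).
#5: not dominated.
#6: dominated by #7 (crew size 5≤8, warranty 10≥9, price 323≤629).
#7: not dominated (best crew size).
#8: dominated by #2 (crew size 12≤20, warranty 9≥5, price 97≤369).
#9: dominated by #3 (crew size 13≤13, warranty 10≥10, price 100≤652).
#10: dominated by #1 (crew size 8≤11, warranty 3≥3, price 526≤694).
#11: dominated by #1 (crew size 8≤9, warranty 3≥2, price 526≤601).
#12: dominated by #1 (crew size 8≤13, warranty 3≥3, price 526≤635).
Pareto-optimal: #2, #3, #5, #7 → 4.

4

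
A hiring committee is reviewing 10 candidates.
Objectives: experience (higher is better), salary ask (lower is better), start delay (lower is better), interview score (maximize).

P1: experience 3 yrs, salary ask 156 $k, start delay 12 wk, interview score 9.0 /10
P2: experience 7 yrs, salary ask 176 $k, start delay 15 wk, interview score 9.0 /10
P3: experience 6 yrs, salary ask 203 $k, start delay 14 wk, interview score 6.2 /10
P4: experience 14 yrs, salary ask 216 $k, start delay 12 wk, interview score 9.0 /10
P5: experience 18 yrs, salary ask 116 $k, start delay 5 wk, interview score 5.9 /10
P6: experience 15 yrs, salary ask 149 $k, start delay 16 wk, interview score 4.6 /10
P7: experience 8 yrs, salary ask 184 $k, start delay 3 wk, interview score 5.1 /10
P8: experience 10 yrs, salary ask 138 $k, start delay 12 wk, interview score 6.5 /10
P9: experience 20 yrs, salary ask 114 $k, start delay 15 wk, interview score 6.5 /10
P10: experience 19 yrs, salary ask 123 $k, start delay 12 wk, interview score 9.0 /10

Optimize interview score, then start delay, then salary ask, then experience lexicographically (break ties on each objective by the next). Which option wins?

P10

First maximize interview score: best is 9.0, kept {P1, P2, P4, P10}.
Then minimize start delay: best is 12, kept {P1, P4, P10}.
Then minimize salary ask: best is 123, kept {P10}.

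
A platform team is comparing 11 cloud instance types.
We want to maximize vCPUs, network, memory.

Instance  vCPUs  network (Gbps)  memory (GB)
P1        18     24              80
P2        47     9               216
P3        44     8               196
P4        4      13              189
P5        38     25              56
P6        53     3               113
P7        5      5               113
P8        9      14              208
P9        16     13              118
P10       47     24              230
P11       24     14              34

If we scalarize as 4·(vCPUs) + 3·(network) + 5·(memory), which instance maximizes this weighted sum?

P10

P1: 4·18 + 3·24 + 5·80 = 544
P2: 4·47 + 3·9 + 5·216 = 1295
P3: 4·44 + 3·8 + 5·196 = 1180
P4: 4·4 + 3·13 + 5·189 = 1000
P5: 4·38 + 3·25 + 5·56 = 507
P6: 4·53 + 3·3 + 5·113 = 786
P7: 4·5 + 3·5 + 5·113 = 600
P8: 4·9 + 3·14 + 5·208 = 1118
P9: 4·16 + 3·13 + 5·118 = 693
P10: 4·47 + 3·24 + 5·230 = 1410
P11: 4·24 + 3·14 + 5·34 = 308
Highest: P10 at 1410.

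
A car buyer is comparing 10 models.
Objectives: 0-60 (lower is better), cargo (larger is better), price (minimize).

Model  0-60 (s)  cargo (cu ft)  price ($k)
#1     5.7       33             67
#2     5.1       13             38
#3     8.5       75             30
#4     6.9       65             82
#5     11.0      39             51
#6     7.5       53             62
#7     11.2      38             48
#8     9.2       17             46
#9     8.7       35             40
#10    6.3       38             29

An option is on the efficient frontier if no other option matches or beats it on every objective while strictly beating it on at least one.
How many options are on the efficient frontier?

#1: not dominated.
#2: not dominated (best 0-60).
#3: not dominated (best cargo).
#4: not dominated.
#5: dominated by #3 (0-60 8.5≤11.0, cargo 75≥39, price 30≤51).
#6: not dominated.
#7: dominated by #3 (0-60 8.5≤11.2, cargo 75≥38, price 30≤48).
#8: dominated by #3 (0-60 8.5≤9.2, cargo 75≥17, price 30≤46).
#9: dominated by #3 (0-60 8.5≤8.7, cargo 75≥35, price 30≤40).
#10: not dominated (best price).
Pareto-optimal: #1, #2, #3, #4, #6, #10 → 6.

6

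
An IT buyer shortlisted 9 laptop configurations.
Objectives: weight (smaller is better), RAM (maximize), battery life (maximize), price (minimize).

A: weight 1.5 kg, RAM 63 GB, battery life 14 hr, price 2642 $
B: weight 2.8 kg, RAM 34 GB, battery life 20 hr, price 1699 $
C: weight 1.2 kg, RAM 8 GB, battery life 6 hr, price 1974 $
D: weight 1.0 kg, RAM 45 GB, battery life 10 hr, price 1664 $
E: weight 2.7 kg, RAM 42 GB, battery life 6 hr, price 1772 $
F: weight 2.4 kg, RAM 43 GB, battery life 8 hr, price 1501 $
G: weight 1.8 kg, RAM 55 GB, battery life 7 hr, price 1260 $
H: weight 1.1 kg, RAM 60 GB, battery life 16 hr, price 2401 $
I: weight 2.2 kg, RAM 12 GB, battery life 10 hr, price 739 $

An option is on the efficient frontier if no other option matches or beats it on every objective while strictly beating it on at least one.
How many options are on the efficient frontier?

7

A: not dominated (best RAM).
B: not dominated (best battery life).
C: dominated by D (weight 1.0≤1.2, RAM 45≥8, battery life 10≥6, price 1664≤1974).
D: not dominated (best weight).
E: dominated by D (weight 1.0≤2.7, RAM 45≥42, battery life 10≥6, price 1664≤1772).
F: not dominated.
G: not dominated.
H: not dominated.
I: not dominated (best price).
Pareto-optimal: A, B, D, F, G, H, I → 7.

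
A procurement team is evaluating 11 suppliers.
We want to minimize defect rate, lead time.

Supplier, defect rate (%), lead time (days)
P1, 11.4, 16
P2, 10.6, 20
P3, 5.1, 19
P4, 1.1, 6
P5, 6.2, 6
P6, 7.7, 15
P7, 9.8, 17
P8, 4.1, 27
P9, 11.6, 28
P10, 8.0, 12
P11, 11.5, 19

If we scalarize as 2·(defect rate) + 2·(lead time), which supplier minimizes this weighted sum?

P1: 2·11.4 + 2·16 = 54.8
P2: 2·10.6 + 2·20 = 61.2
P3: 2·5.1 + 2·19 = 48.2
P4: 2·1.1 + 2·6 = 14.2
P5: 2·6.2 + 2·6 = 24.4
P6: 2·7.7 + 2·15 = 45.4
P7: 2·9.8 + 2·17 = 53.6
P8: 2·4.1 + 2·27 = 62.2
P9: 2·11.6 + 2·28 = 79.2
P10: 2·8.0 + 2·12 = 40.0
P11: 2·11.5 + 2·19 = 61.0
Lowest: P4 at 14.2.

P4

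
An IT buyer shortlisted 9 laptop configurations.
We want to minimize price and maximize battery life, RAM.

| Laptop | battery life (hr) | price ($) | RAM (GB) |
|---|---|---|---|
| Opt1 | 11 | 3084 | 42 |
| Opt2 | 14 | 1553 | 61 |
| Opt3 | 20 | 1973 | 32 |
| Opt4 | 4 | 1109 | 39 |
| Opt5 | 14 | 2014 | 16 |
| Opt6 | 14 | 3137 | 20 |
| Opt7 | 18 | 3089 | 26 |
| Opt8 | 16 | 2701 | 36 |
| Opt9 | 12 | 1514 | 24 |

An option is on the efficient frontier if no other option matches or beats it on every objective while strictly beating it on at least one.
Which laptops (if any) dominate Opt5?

Opt2: battery life 14≥14, price 1553≤2014, RAM 61≥16 — dominates Opt5.
Opt3: battery life 20≥14, price 1973≤2014, RAM 32≥16 — dominates Opt5.
Others (Opt1, Opt4, Opt6, Opt7, Opt8, Opt9) are each worse than Opt5 on at least one objective.

Opt2, Opt3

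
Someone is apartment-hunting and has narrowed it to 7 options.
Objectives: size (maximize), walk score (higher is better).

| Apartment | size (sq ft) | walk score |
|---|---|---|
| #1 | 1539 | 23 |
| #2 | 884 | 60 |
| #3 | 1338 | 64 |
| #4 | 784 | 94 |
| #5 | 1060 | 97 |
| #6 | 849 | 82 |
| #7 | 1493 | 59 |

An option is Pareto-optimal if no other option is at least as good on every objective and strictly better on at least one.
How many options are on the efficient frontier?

4

#1: not dominated (best size).
#2: dominated by #3 (size 1338≥884, walk score 64≥60).
#3: not dominated.
#4: dominated by #5 (size 1060≥784, walk score 97≥94).
#5: not dominated (best walk score).
#6: dominated by #5 (size 1060≥849, walk score 97≥82).
#7: not dominated.
Pareto-optimal: #1, #3, #5, #7 → 4.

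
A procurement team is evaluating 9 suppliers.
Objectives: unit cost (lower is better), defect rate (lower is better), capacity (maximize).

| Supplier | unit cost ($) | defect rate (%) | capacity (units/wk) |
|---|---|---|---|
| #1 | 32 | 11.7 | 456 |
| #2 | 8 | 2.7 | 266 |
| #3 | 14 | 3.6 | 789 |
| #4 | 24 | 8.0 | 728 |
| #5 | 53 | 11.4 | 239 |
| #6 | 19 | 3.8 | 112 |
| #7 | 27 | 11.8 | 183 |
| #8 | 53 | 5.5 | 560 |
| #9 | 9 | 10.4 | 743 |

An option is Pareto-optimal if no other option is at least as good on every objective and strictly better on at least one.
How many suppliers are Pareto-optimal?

3

#1: dominated by #3 (unit cost 14≤32, defect rate 3.6≤11.7, capacity 789≥456).
#2: not dominated (best unit cost).
#3: not dominated (best capacity).
#4: dominated by #3 (unit cost 14≤24, defect rate 3.6≤8.0, capacity 789≥728).
#5: dominated by #2 (unit cost 8≤53, defect rate 2.7≤11.4, capacity 266≥239).
#6: dominated by #2 (unit cost 8≤19, defect rate 2.7≤3.8, capacity 266≥112).
#7: dominated by #2 (unit cost 8≤27, defect rate 2.7≤11.8, capacity 266≥183).
#8: dominated by #3 (unit cost 14≤53, defect rate 3.6≤5.5, capacity 789≥560).
#9: not dominated.
Pareto-optimal: #2, #3, #9 → 3.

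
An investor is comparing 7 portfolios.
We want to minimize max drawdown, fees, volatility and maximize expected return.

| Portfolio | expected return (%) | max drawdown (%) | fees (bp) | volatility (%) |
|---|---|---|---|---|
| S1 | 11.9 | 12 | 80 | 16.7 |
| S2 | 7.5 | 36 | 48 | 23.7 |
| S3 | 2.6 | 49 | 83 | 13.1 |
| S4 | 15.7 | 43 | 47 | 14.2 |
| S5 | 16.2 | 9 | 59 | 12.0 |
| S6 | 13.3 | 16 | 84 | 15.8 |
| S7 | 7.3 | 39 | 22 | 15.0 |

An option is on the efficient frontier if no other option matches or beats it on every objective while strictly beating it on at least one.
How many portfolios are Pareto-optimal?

4

S1: dominated by S5 (expected return 16.2≥11.9, max drawdown 9≤12, fees 59≤80, volatility 12.0≤16.7).
S2: not dominated.
S3: dominated by S5 (expected return 16.2≥2.6, max drawdown 9≤49, fees 59≤83, volatility 12.0≤13.1).
S4: not dominated.
S5: not dominated (best expected return).
S6: dominated by S5 (expected return 16.2≥13.3, max drawdown 9≤16, fees 59≤84, volatility 12.0≤15.8).
S7: not dominated (best fees).
Pareto-optimal: S2, S4, S5, S7 → 4.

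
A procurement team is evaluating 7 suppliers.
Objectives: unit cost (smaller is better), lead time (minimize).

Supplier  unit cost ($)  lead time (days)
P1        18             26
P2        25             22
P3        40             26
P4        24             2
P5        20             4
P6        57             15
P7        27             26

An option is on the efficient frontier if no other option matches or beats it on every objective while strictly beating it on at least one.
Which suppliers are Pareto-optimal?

P1, P4, P5

P1: not dominated (best unit cost).
P2: dominated by P4 (unit cost 24≤25, lead time 2≤22).
P3: dominated by P1 (unit cost 18≤40, lead time 26≤26).
P4: not dominated (best lead time).
P5: not dominated.
P6: dominated by P4 (unit cost 24≤57, lead time 2≤15).
P7: dominated by P1 (unit cost 18≤27, lead time 26≤26).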